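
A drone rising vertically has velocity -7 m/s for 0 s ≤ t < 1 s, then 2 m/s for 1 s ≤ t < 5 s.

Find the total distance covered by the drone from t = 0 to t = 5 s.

Total distance travelled is ∫|v| dt — sum the magnitudes of each area piece.
0–1 s: |-7| × 1 = 7 m
1–5 s: |2| × 4 = 8 m
Total distance = 15 m

15 m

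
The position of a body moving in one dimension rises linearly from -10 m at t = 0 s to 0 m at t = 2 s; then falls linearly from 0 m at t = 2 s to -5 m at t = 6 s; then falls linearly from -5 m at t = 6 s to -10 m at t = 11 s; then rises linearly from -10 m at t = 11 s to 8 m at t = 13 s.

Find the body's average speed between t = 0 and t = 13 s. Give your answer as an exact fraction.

38/13 m/s

Average speed = (total path length)/(elapsed time); on a piecewise-linear x-t graph the path length is Σ|Δx|.
0–2 s: |Δx| = |0 − -10| = 10 m
2–6 s: |Δx| = |-5 − 0| = 5 m
6–11 s: |Δx| = |-10 − -5| = 5 m
11–13 s: |Δx| = |8 − -10| = 18 m
Total path = 38 m; average speed = 38/13 = 38/13 m/s.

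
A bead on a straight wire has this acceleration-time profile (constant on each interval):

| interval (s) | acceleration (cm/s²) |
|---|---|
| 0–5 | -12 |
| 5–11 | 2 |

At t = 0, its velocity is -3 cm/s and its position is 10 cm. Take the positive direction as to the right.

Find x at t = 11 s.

-497 cm

On each constant-a segment, Δv = aΔt and Δx = v₀Δt + ½aΔt²; chain segment to segment.
0–5 s: v starts -3 cm/s; Δx = -3·5 + ½·-12·5² = -165 cm; v ends -63 cm/s.
5–11 s: v starts -63 cm/s; Δx = -63·6 + ½·2·6² = -342 cm; v ends -51 cm/s.
x(11) = 10 + Σ Δx = -497 cm.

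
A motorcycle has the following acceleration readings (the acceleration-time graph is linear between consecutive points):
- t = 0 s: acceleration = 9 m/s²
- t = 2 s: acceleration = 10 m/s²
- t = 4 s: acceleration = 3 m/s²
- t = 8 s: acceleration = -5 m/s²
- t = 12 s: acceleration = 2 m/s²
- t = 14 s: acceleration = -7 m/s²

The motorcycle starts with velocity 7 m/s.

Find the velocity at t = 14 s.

Δv equals the area under the a-t graph; then v = v₀ + Δv.
0–2 s: ½(9 + 10)(2) = 19 m/s
2–4 s: ½(10 + 3)(2) = 13 m/s
4–8 s: ½(3 + -5)(4) = -4 m/s
8–12 s: ½(-5 + 2)(4) = -6 m/s
12–14 s: ½(2 + -7)(2) = -5 m/s
Δv = 17 m/s, so v(14) = 7 + (17) = 24 m/s.

24 m/s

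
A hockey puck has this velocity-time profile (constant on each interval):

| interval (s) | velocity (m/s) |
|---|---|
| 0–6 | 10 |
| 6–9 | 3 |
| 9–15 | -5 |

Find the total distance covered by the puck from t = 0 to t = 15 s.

99 m

Total distance travelled is ∫|v| dt — sum the magnitudes of each area piece.
0–6 s: |10| × 6 = 60 m
6–9 s: |3| × 3 = 9 m
9–15 s: |-5| × 6 = 30 m
Total distance = 99 m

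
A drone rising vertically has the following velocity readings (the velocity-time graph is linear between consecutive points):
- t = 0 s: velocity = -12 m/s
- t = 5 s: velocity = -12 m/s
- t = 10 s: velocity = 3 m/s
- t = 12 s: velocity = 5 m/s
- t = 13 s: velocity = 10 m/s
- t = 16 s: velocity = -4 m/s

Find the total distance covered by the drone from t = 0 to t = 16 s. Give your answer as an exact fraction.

794/7 m

Distance (not displacement) is the total path length: add the absolute areas under v-t.
0–5 s: |-12| × 5 = 60 m
5–10 s: v = 0 at t = 9 s; triangle areas 24 + 1.5 = 25.5 m
10–12 s: |½(3 + 5)(2)| = 8 m
12–13 s: |½(5 + 10)(1)| = 7.5 m
13–16 s: v = 0 at t = 106/7 s; triangle areas 75/7 + 12/7 = 87/7 m
Total distance = 794/7 m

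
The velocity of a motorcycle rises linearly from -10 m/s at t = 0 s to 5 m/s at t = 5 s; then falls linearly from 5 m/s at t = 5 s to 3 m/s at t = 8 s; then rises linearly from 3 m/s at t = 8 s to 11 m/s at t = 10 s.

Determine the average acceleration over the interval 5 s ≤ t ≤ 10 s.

Average acceleration = Δv/Δt = (11 − 5)/(10 − 5) = 1.2 m/s².

1.2 m/s²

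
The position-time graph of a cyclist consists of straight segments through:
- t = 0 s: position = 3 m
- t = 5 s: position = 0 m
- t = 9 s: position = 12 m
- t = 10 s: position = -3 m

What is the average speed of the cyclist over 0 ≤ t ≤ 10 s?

3 m/s

Average speed = (total path length)/(elapsed time); on a piecewise-linear x-t graph the path length is Σ|Δx|.
0–5 s: |Δx| = |0 − 3| = 3 m
5–9 s: |Δx| = |12 − 0| = 12 m
9–10 s: |Δx| = |-3 − 12| = 15 m
Total path = 30 m; average speed = 30/10 = 3 m/s.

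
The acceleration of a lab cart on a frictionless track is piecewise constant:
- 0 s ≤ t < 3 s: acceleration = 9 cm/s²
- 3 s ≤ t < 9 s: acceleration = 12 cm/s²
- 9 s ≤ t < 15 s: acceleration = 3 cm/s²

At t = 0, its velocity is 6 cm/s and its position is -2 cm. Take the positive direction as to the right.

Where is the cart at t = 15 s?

1154.5 cm

On each constant-a segment, Δv = aΔt and Δx = v₀Δt + ½aΔt²; chain segment to segment.
0–3 s: v starts 6 cm/s; Δx = 6·3 + ½·9·3² = 58.5 cm; v ends 33 cm/s.
3–9 s: v starts 33 cm/s; Δx = 33·6 + ½·12·6² = 414 cm; v ends 105 cm/s.
9–15 s: v starts 105 cm/s; Δx = 105·6 + ½·3·6² = 684 cm; v ends 123 cm/s.
x(15) = -2 + Σ Δx = 1154.5 cm.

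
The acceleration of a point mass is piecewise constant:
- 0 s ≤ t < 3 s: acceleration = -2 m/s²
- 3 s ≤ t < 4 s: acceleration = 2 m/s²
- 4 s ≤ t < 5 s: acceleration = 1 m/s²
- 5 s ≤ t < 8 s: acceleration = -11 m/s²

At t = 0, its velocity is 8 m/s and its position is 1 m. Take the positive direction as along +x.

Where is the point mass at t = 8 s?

On each constant-a segment, Δv = aΔt and Δx = v₀Δt + ½aΔt²; chain segment to segment.
0–3 s: v starts 8 m/s; Δx = 8·3 + ½·-2·3² = 15 m; v ends 2 m/s.
3–4 s: v starts 2 m/s; Δx = 2·1 + ½·2·1² = 3 m; v ends 4 m/s.
4–5 s: v starts 4 m/s; Δx = 4·1 + ½·1·1² = 4.5 m; v ends 5 m/s.
5–8 s: v starts 5 m/s; Δx = 5·3 + ½·-11·3² = -34.5 m; v ends -28 m/s.
x(8) = 1 + Σ Δx = -11 m.

-11 m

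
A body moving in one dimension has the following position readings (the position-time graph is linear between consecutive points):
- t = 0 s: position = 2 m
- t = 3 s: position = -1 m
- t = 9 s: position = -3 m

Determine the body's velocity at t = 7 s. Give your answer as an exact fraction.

-1/3 m/s

Velocity is the slope of the x-t graph on 3–9 s: (-3 − -1)/(9 − 3) = -1/3 m/s.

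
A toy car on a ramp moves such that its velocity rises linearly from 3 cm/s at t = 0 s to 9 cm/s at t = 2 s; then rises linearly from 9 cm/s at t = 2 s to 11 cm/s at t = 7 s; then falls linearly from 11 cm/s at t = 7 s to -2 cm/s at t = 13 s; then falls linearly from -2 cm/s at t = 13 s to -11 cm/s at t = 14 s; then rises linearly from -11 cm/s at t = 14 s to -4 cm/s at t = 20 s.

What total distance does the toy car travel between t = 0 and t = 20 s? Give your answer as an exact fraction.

Distance (not displacement) is the total path length: add the absolute areas under v-t.
0–2 s: |½(3 + 9)(2)| = 12 cm
2–7 s: |½(9 + 11)(5)| = 50 cm
7–13 s: v = 0 at t = 157/13 s; triangle areas 363/13 + 12/13 = 375/13 cm
13–14 s: |½(-2 + -11)(1)| = 6.5 cm
14–20 s: |½(-11 + -4)(6)| = 45 cm
Total distance = 3701/26 cm

3701/26 cm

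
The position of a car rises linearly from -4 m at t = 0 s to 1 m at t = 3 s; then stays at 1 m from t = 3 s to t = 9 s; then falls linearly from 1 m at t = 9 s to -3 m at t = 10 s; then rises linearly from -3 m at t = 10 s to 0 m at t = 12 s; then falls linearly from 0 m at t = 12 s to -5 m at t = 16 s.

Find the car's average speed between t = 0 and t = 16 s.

1.0625 m/s

Average speed = (total path length)/(elapsed time); on a piecewise-linear x-t graph the path length is Σ|Δx|.
0–3 s: |Δx| = |1 − -4| = 5 m
3–9 s: |Δx| = |1 − 1| = 0 m
9–10 s: |Δx| = |-3 − 1| = 4 m
10–12 s: |Δx| = |0 − -3| = 3 m
12–16 s: |Δx| = |-5 − 0| = 5 m
Total path = 17 m; average speed = 17/16 = 1.0625 m/s.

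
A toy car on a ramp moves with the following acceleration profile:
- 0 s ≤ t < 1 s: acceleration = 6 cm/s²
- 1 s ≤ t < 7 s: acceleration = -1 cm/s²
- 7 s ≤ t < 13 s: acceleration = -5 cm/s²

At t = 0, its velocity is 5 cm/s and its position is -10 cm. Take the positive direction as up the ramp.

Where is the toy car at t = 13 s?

On each constant-a segment, Δv = aΔt and Δx = v₀Δt + ½aΔt²; chain segment to segment.
0–1 s: v starts 5 cm/s; Δx = 5·1 + ½·6·1² = 8 cm; v ends 11 cm/s.
1–7 s: v starts 11 cm/s; Δx = 11·6 + ½·-1·6² = 48 cm; v ends 5 cm/s.
7–13 s: v starts 5 cm/s; Δx = 5·6 + ½·-5·6² = -60 cm; v ends -25 cm/s.
x(13) = -10 + Σ Δx = -14 cm.

-14 cm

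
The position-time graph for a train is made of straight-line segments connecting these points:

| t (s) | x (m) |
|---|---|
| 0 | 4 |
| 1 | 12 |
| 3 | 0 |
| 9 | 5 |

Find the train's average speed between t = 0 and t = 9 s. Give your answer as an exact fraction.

25/9 m/s

Average speed = (total path length)/(elapsed time); on a piecewise-linear x-t graph the path length is Σ|Δx|.
0–1 s: |Δx| = |12 − 4| = 8 m
1–3 s: |Δx| = |0 − 12| = 12 m
3–9 s: |Δx| = |5 − 0| = 5 m
Total path = 25 m; average speed = 25/9 = 25/9 m/s.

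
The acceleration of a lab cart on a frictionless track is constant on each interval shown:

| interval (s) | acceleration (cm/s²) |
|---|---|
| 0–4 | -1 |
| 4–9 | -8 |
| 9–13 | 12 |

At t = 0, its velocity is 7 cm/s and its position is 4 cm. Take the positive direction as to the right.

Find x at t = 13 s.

-113 cm

On each constant-a segment, Δv = aΔt and Δx = v₀Δt + ½aΔt²; chain segment to segment.
0–4 s: v starts 7 cm/s; Δx = 7·4 + ½·-1·4² = 20 cm; v ends 3 cm/s.
4–9 s: v starts 3 cm/s; Δx = 3·5 + ½·-8·5² = -85 cm; v ends -37 cm/s.
9–13 s: v starts -37 cm/s; Δx = -37·4 + ½·12·4² = -52 cm; v ends 11 cm/s.
x(13) = 4 + Σ Δx = -113 cm.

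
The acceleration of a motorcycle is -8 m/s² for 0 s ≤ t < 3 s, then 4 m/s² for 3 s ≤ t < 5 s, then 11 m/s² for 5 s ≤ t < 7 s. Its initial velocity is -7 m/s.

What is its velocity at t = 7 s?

-1 m/s

Δv equals the area under the a-t graph; then v = v₀ + Δv.
0–3 s: -8 × 3 = -24 m/s
3–5 s: 4 × 2 = 8 m/s
5–7 s: 11 × 2 = 22 m/s
Δv = 6 m/s, so v(7) = -7 + (6) = -1 m/s.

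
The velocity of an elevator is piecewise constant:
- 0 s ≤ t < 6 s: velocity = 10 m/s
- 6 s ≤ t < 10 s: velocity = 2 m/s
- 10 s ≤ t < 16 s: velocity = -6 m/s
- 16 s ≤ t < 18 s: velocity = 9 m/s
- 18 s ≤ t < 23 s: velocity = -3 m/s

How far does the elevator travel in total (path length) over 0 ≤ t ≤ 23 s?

137 m

Total distance travelled is ∫|v| dt — sum the magnitudes of each area piece.
0–6 s: |10| × 6 = 60 m
6–10 s: |2| × 4 = 8 m
10–16 s: |-6| × 6 = 36 m
16–18 s: |9| × 2 = 18 m
18–23 s: |-3| × 5 = 15 m
Total distance = 137 m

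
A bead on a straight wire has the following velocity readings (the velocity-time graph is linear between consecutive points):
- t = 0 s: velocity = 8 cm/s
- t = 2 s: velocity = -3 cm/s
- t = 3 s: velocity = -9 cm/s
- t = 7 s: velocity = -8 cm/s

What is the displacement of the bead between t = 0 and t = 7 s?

-35 cm

Net displacement equals the area under the velocity-time graph (areas below the axis count negative).
0–2 s: ½(8 + -3)(2) = 5 cm
2–3 s: ½(-3 + -9)(1) = -6 cm
3–7 s: ½(-9 + -8)(4) = -34 cm
Net displacement = -35 cm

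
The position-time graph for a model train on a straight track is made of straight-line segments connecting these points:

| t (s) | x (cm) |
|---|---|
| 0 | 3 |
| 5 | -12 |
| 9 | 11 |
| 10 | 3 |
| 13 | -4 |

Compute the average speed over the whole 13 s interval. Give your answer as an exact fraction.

Average speed = (total path length)/(elapsed time); on a piecewise-linear x-t graph the path length is Σ|Δx|.
0–5 s: |Δx| = |-12 − 3| = 15 cm
5–9 s: |Δx| = |11 − -12| = 23 cm
9–10 s: |Δx| = |3 − 11| = 8 cm
10–13 s: |Δx| = |-4 − 3| = 7 cm
Total path = 53 cm; average speed = 53/13 = 53/13 cm/s.

53/13 cm/s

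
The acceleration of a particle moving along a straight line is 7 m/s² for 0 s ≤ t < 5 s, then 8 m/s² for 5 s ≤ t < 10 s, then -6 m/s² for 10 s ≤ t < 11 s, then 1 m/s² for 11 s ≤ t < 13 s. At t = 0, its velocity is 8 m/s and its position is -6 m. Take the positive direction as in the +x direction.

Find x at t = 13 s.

672.5 m

On each constant-a segment, Δv = aΔt and Δx = v₀Δt + ½aΔt²; chain segment to segment.
0–5 s: v starts 8 m/s; Δx = 8·5 + ½·7·5² = 127.5 m; v ends 43 m/s.
5–10 s: v starts 43 m/s; Δx = 43·5 + ½·8·5² = 315 m; v ends 83 m/s.
10–11 s: v starts 83 m/s; Δx = 83·1 + ½·-6·1² = 80 m; v ends 77 m/s.
11–13 s: v starts 77 m/s; Δx = 77·2 + ½·1·2² = 156 m; v ends 79 m/s.
x(13) = -6 + Σ Δx = 672.5 m.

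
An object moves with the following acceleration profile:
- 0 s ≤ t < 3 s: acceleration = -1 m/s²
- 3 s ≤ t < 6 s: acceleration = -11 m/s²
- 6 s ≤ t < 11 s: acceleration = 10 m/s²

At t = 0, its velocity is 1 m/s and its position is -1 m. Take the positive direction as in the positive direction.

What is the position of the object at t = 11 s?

On each constant-a segment, Δv = aΔt and Δx = v₀Δt + ½aΔt²; chain segment to segment.
0–3 s: v starts 1 m/s; Δx = 1·3 + ½·-1·3² = -1.5 m; v ends -2 m/s.
3–6 s: v starts -2 m/s; Δx = -2·3 + ½·-11·3² = -55.5 m; v ends -35 m/s.
6–11 s: v starts -35 m/s; Δx = -35·5 + ½·10·5² = -50 m; v ends 15 m/s.
x(11) = -1 + Σ Δx = -108 m.

-108 m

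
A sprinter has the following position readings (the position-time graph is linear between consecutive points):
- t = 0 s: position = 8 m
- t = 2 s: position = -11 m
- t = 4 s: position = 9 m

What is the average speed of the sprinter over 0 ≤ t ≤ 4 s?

Average speed = (total path length)/(elapsed time); on a piecewise-linear x-t graph the path length is Σ|Δx|.
0–2 s: |Δx| = |-11 − 8| = 19 m
2–4 s: |Δx| = |9 − -11| = 20 m
Total path = 39 m; average speed = 39/4 = 9.75 m/s.

9.75 m/s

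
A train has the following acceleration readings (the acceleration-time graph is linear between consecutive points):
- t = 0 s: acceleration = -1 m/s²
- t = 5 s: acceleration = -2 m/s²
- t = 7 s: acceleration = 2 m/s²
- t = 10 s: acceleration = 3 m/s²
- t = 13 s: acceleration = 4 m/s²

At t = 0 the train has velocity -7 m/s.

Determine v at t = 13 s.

3.5 m/s

Δv equals the area under the a-t graph; then v = v₀ + Δv.
0–5 s: ½(-1 + -2)(5) = -7.5 m/s
5–7 s: ½(-2 + 2)(2) = 0 m/s
7–10 s: ½(2 + 3)(3) = 7.5 m/s
10–13 s: ½(3 + 4)(3) = 10.5 m/s
Δv = 10.5 m/s, so v(13) = -7 + (10.5) = 3.5 m/s.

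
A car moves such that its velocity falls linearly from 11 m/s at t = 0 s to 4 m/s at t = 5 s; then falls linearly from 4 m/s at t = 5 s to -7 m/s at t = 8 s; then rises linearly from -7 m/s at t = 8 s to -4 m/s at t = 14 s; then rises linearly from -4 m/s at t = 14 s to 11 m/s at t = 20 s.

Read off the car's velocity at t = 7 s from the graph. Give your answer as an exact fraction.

-10/3 m/s

On 5–8 s the graph is linear from 4 to -7 m/s: v(7) = 4 + (-7 − 4)·(7 − 5)/(8 − 5) = -10/3 m/s.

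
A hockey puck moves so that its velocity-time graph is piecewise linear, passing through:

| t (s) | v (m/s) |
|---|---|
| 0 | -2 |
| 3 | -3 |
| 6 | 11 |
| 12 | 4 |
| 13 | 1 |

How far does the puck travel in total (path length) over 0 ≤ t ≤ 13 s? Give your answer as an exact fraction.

965/14 m

Distance (not displacement) is the total path length: add the absolute areas under v-t.
0–3 s: |½(-2 + -3)(3)| = 7.5 m
3–6 s: v = 0 at t = 51/14 s; triangle areas 27/28 + 363/28 = 195/14 m
6–12 s: |½(11 + 4)(6)| = 45 m
12–13 s: |½(4 + 1)(1)| = 2.5 m
Total distance = 965/14 m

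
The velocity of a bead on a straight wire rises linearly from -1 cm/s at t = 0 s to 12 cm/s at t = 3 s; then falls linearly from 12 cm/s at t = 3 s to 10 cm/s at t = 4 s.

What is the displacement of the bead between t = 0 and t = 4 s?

27.5 cm

Net displacement equals the area under the velocity-time graph (areas below the axis count negative).
0–3 s: ½(-1 + 12)(3) = 16.5 cm
3–4 s: ½(12 + 10)(1) = 11 cm
Net displacement = 27.5 cm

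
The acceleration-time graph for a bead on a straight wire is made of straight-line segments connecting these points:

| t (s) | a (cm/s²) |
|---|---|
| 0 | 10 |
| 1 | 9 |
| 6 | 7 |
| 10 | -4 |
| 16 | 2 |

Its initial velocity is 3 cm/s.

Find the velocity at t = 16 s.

Δv equals the area under the a-t graph; then v = v₀ + Δv.
0–1 s: ½(10 + 9)(1) = 9.5 cm/s
1–6 s: ½(9 + 7)(5) = 40 cm/s
6–10 s: ½(7 + -4)(4) = 6 cm/s
10–16 s: ½(-4 + 2)(6) = -6 cm/s
Δv = 49.5 cm/s, so v(16) = 3 + (49.5) = 52.5 cm/s.

52.5 cm/s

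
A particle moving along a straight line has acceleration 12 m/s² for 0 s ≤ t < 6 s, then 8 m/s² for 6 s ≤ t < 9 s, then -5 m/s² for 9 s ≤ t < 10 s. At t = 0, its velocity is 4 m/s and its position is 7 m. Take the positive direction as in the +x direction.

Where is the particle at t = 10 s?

On each constant-a segment, Δv = aΔt and Δx = v₀Δt + ½aΔt²; chain segment to segment.
0–6 s: v starts 4 m/s; Δx = 4·6 + ½·12·6² = 240 m; v ends 76 m/s.
6–9 s: v starts 76 m/s; Δx = 76·3 + ½·8·3² = 264 m; v ends 100 m/s.
9–10 s: v starts 100 m/s; Δx = 100·1 + ½·-5·1² = 97.5 m; v ends 95 m/s.
x(10) = 7 + Σ Δx = 608.5 m.

608.5 m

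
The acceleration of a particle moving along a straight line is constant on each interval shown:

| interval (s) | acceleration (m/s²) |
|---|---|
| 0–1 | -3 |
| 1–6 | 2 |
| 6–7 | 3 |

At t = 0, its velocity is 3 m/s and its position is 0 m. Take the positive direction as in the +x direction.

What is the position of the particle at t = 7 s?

38 m

On each constant-a segment, Δv = aΔt and Δx = v₀Δt + ½aΔt²; chain segment to segment.
0–1 s: v starts 3 m/s; Δx = 3·1 + ½·-3·1² = 1.5 m; v ends 0 m/s.
1–6 s: v starts 0 m/s; Δx = 0·5 + ½·2·5² = 25 m; v ends 10 m/s.
6–7 s: v starts 10 m/s; Δx = 10·1 + ½·3·1² = 11.5 m; v ends 13 m/s.
x(7) = 0 + Σ Δx = 38 m.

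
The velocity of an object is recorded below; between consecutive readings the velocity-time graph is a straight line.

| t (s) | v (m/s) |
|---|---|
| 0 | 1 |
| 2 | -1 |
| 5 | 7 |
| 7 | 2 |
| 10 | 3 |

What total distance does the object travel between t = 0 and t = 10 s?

Total distance travelled is ∫|v| dt — sum the magnitudes of each area piece.
0–2 s: v = 0 at t = 1 s; triangle areas 0.5 + 0.5 = 1 m
2–5 s: v = 0 at t = 2.375 s; triangle areas 0.1875 + 9.1875 = 9.375 m
5–7 s: |½(7 + 2)(2)| = 9 m
7–10 s: |½(2 + 3)(3)| = 7.5 m
Total distance = 26.875 m

26.875 m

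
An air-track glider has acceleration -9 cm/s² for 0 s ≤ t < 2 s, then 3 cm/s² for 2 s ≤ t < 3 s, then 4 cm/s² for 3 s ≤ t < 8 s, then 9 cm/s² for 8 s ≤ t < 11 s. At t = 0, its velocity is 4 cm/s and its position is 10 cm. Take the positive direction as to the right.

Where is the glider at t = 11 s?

On each constant-a segment, Δv = aΔt and Δx = v₀Δt + ½aΔt²; chain segment to segment.
0–2 s: v starts 4 cm/s; Δx = 4·2 + ½·-9·2² = -10 cm; v ends -14 cm/s.
2–3 s: v starts -14 cm/s; Δx = -14·1 + ½·3·1² = -12.5 cm; v ends -11 cm/s.
3–8 s: v starts -11 cm/s; Δx = -11·5 + ½·4·5² = -5 cm; v ends 9 cm/s.
8–11 s: v starts 9 cm/s; Δx = 9·3 + ½·9·3² = 67.5 cm; v ends 36 cm/s.
x(11) = 10 + Σ Δx = 50 cm.

50 cm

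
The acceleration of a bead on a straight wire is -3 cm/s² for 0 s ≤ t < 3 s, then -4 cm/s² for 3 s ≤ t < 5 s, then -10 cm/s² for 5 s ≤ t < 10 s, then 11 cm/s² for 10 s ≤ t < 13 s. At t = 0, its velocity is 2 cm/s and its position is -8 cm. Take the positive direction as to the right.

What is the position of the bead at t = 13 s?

-383 cm

On each constant-a segment, Δv = aΔt and Δx = v₀Δt + ½aΔt²; chain segment to segment.
0–3 s: v starts 2 cm/s; Δx = 2·3 + ½·-3·3² = -7.5 cm; v ends -7 cm/s.
3–5 s: v starts -7 cm/s; Δx = -7·2 + ½·-4·2² = -22 cm; v ends -15 cm/s.
5–10 s: v starts -15 cm/s; Δx = -15·5 + ½·-10·5² = -200 cm; v ends -65 cm/s.
10–13 s: v starts -65 cm/s; Δx = -65·3 + ½·11·3² = -145.5 cm; v ends -32 cm/s.
x(13) = -8 + Σ Δx = -383 cm.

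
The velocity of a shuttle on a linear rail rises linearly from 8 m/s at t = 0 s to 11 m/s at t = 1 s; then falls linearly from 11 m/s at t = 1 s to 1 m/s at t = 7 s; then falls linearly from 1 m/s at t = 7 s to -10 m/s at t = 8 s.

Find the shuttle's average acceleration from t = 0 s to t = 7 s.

-1 m/s²

Average acceleration = Δv/Δt = (1 − 8)/(7 − 0) = -1 m/s².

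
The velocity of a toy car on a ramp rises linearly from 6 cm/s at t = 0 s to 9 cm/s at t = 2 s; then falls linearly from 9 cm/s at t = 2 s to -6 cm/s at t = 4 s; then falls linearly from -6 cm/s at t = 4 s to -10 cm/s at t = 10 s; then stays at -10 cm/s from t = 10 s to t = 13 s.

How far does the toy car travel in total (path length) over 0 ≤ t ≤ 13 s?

100.8 cm

Total distance travelled is ∫|v| dt — sum the magnitudes of each area piece.
0–2 s: |½(6 + 9)(2)| = 15 cm
2–4 s: v = 0 at t = 3.2 s; triangle areas 5.4 + 2.4 = 7.8 cm
4–10 s: |½(-6 + -10)(6)| = 48 cm
10–13 s: |-10| × 3 = 30 cm
Total distance = 100.8 cm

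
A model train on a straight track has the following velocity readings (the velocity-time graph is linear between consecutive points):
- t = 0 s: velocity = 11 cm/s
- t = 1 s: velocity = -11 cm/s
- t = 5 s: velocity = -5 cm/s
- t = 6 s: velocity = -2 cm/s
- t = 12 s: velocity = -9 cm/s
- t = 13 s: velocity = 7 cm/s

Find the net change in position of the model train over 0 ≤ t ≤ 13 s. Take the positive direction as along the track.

-69.5 cm

Displacement is the signed area under the v-t curve.
0–1 s: ½(11 + -11)(1) = 0 cm
1–5 s: ½(-11 + -5)(4) = -32 cm
5–6 s: ½(-5 + -2)(1) = -3.5 cm
6–12 s: ½(-2 + -9)(6) = -33 cm
12–13 s: ½(-9 + 7)(1) = -1 cm
Net displacement = -69.5 cm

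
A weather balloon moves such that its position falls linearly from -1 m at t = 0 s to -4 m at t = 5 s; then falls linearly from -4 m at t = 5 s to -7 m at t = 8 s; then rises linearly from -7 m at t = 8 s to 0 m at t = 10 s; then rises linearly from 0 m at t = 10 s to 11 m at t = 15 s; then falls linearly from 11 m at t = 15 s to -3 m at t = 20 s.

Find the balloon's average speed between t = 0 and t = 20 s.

Average speed = (total path length)/(elapsed time); on a piecewise-linear x-t graph the path length is Σ|Δx|.
0–5 s: |Δx| = |-4 − -1| = 3 m
5–8 s: |Δx| = |-7 − -4| = 3 m
8–10 s: |Δx| = |0 − -7| = 7 m
10–15 s: |Δx| = |11 − 0| = 11 m
15–20 s: |Δx| = |-3 − 11| = 14 m
Total path = 38 m; average speed = 38/20 = 1.9 m/s.

1.9 m/s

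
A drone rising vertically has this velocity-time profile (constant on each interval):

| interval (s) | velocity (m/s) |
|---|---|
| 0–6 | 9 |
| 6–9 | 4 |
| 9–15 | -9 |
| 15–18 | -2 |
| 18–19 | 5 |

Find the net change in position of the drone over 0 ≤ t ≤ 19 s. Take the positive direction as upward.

11 m

Displacement is the signed area under the v-t curve.
0–6 s: 9 × 6 = 54 m
6–9 s: 4 × 3 = 12 m
9–15 s: -9 × 6 = -54 m
15–18 s: -2 × 3 = -6 m
18–19 s: 5 × 1 = 5 m
Net displacement = 11 m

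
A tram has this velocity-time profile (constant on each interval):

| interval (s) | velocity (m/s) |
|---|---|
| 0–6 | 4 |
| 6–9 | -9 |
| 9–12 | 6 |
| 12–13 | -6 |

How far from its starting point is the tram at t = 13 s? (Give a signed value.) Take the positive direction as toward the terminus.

Net displacement equals the area under the velocity-time graph (areas below the axis count negative).
0–6 s: 4 × 6 = 24 m
6–9 s: -9 × 3 = -27 m
9–12 s: 6 × 3 = 18 m
12–13 s: -6 × 1 = -6 m
Net displacement = 9 m

9 m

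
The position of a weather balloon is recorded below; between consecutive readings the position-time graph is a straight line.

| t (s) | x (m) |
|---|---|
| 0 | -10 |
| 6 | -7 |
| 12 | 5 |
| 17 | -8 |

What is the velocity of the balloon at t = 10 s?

Velocity is the slope of the x-t graph on 6–12 s: (5 − -7)/(12 − 6) = 2 m/s.

2 m/s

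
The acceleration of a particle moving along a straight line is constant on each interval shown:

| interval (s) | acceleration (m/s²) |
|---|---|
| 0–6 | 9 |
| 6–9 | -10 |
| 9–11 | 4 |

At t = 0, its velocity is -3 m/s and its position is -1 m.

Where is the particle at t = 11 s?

On each constant-a segment, Δv = aΔt and Δx = v₀Δt + ½aΔt²; chain segment to segment.
0–6 s: v starts -3 m/s; Δx = -3·6 + ½·9·6² = 144 m; v ends 51 m/s.
6–9 s: v starts 51 m/s; Δx = 51·3 + ½·-10·3² = 108 m; v ends 21 m/s.
9–11 s: v starts 21 m/s; Δx = 21·2 + ½·4·2² = 50 m; v ends 29 m/s.
x(11) = -1 + Σ Δx = 301 m.

301 m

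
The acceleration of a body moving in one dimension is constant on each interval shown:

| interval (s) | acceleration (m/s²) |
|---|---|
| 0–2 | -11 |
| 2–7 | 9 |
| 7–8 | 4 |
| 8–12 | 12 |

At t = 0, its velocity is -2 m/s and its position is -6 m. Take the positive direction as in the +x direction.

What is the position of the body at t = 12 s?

On each constant-a segment, Δv = aΔt and Δx = v₀Δt + ½aΔt²; chain segment to segment.
0–2 s: v starts -2 m/s; Δx = -2·2 + ½·-11·2² = -26 m; v ends -24 m/s.
2–7 s: v starts -24 m/s; Δx = -24·5 + ½·9·5² = -7.5 m; v ends 21 m/s.
7–8 s: v starts 21 m/s; Δx = 21·1 + ½·4·1² = 23 m; v ends 25 m/s.
8–12 s: v starts 25 m/s; Δx = 25·4 + ½·12·4² = 196 m; v ends 73 m/s.
x(12) = -6 + Σ Δx = 179.5 m.

179.5 m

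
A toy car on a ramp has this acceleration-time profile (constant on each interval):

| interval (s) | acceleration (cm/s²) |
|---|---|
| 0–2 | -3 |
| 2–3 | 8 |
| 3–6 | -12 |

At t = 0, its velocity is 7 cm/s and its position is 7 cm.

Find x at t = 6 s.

-7 cm

On each constant-a segment, Δv = aΔt and Δx = v₀Δt + ½aΔt²; chain segment to segment.
0–2 s: v starts 7 cm/s; Δx = 7·2 + ½·-3·2² = 8 cm; v ends 1 cm/s.
2–3 s: v starts 1 cm/s; Δx = 1·1 + ½·8·1² = 5 cm; v ends 9 cm/s.
3–6 s: v starts 9 cm/s; Δx = 9·3 + ½·-12·3² = -27 cm; v ends -27 cm/s.
x(6) = 7 + Σ Δx = -7 cm.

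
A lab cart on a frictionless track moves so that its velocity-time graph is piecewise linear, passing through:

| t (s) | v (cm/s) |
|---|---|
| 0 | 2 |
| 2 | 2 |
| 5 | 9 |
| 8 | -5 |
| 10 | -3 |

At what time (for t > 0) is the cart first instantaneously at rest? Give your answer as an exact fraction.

v changes sign on 5–8 s (from 9 to -5); the graph is linear there, so v = 0 at t = 5 + (-9)·(8 − 5)/(-5 − 9) = 97/14 s.

t = 97/14 s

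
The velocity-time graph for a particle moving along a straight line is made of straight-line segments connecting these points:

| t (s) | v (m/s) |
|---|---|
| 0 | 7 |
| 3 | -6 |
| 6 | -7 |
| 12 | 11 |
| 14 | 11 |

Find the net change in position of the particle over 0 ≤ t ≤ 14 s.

Net displacement equals the area under the velocity-time graph (areas below the axis count negative).
0–3 s: ½(7 + -6)(3) = 1.5 m
3–6 s: ½(-6 + -7)(3) = -19.5 m
6–12 s: ½(-7 + 11)(6) = 12 m
12–14 s: 11 × 2 = 22 m
Net displacement = 16 m

16 m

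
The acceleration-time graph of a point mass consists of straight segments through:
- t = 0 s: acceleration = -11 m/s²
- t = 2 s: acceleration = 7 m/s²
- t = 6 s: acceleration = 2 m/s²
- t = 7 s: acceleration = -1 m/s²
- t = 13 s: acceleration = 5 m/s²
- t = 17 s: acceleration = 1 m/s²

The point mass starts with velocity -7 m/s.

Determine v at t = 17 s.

31.5 m/s

Δv equals the area under the a-t graph; then v = v₀ + Δv.
0–2 s: ½(-11 + 7)(2) = -4 m/s
2–6 s: ½(7 + 2)(4) = 18 m/s
6–7 s: ½(2 + -1)(1) = 0.5 m/s
7–13 s: ½(-1 + 5)(6) = 12 m/s
13–17 s: ½(5 + 1)(4) = 12 m/s
Δv = 38.5 m/s, so v(17) = -7 + (38.5) = 31.5 m/s.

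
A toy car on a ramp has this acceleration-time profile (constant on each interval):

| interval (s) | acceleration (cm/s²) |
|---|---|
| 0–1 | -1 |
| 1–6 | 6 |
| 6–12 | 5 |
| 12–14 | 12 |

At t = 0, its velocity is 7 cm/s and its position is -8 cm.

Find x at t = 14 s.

On each constant-a segment, Δv = aΔt and Δx = v₀Δt + ½aΔt²; chain segment to segment.
0–1 s: v starts 7 cm/s; Δx = 7·1 + ½·-1·1² = 6.5 cm; v ends 6 cm/s.
1–6 s: v starts 6 cm/s; Δx = 6·5 + ½·6·5² = 105 cm; v ends 36 cm/s.
6–12 s: v starts 36 cm/s; Δx = 36·6 + ½·5·6² = 306 cm; v ends 66 cm/s.
12–14 s: v starts 66 cm/s; Δx = 66·2 + ½·12·2² = 156 cm; v ends 90 cm/s.
x(14) = -8 + Σ Δx = 565.5 cm.

565.5 cm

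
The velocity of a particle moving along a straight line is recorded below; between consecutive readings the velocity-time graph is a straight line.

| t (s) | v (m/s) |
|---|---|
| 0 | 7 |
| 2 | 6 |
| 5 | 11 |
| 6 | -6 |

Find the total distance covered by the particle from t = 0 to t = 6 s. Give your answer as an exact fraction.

733/17 m

Total distance travelled is ∫|v| dt — sum the magnitudes of each area piece.
0–2 s: |½(7 + 6)(2)| = 13 m
2–5 s: |½(6 + 11)(3)| = 25.5 m
5–6 s: v = 0 at t = 96/17 s; triangle areas 121/34 + 18/17 = 157/34 m
Total distance = 733/17 m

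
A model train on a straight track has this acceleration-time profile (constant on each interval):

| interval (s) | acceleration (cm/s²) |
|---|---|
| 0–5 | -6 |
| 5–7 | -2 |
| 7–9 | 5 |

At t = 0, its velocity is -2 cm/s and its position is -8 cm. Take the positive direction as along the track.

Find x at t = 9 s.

On each constant-a segment, Δv = aΔt and Δx = v₀Δt + ½aΔt²; chain segment to segment.
0–5 s: v starts -2 cm/s; Δx = -2·5 + ½·-6·5² = -85 cm; v ends -32 cm/s.
5–7 s: v starts -32 cm/s; Δx = -32·2 + ½·-2·2² = -68 cm; v ends -36 cm/s.
7–9 s: v starts -36 cm/s; Δx = -36·2 + ½·5·2² = -62 cm; v ends -26 cm/s.
x(9) = -8 + Σ Δx = -223 cm.

-223 cm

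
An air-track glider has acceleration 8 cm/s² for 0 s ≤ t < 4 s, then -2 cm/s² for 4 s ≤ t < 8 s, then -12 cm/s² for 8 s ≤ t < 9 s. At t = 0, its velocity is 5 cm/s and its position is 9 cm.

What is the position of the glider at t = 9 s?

248 cm

On each constant-a segment, Δv = aΔt and Δx = v₀Δt + ½aΔt²; chain segment to segment.
0–4 s: v starts 5 cm/s; Δx = 5·4 + ½·8·4² = 84 cm; v ends 37 cm/s.
4–8 s: v starts 37 cm/s; Δx = 37·4 + ½·-2·4² = 132 cm; v ends 29 cm/s.
8–9 s: v starts 29 cm/s; Δx = 29·1 + ½·-12·1² = 23 cm; v ends 17 cm/s.
x(9) = 9 + Σ Δx = 248 cm.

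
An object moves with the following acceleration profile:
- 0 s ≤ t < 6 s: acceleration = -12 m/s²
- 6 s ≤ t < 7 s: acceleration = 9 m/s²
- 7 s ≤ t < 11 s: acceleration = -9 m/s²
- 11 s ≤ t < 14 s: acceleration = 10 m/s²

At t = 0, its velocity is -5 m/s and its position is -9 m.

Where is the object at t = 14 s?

On each constant-a segment, Δv = aΔt and Δx = v₀Δt + ½aΔt²; chain segment to segment.
0–6 s: v starts -5 m/s; Δx = -5·6 + ½·-12·6² = -246 m; v ends -77 m/s.
6–7 s: v starts -77 m/s; Δx = -77·1 + ½·9·1² = -72.5 m; v ends -68 m/s.
7–11 s: v starts -68 m/s; Δx = -68·4 + ½·-9·4² = -344 m; v ends -104 m/s.
11–14 s: v starts -104 m/s; Δx = -104·3 + ½·10·3² = -267 m; v ends -74 m/s.
x(14) = -9 + Σ Δx = -938.5 m.

-938.5 m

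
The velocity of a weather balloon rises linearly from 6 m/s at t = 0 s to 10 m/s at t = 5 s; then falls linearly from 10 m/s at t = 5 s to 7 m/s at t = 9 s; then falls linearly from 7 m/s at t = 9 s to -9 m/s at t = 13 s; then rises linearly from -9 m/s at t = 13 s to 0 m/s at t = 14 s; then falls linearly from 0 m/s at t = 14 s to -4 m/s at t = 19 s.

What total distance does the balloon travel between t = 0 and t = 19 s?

104.75 m

Total distance travelled is ∫|v| dt — sum the magnitudes of each area piece.
0–5 s: |½(6 + 10)(5)| = 40 m
5–9 s: |½(10 + 7)(4)| = 34 m
9–13 s: v = 0 at t = 10.75 s; triangle areas 6.125 + 10.125 = 16.25 m
13–14 s: |½(-9 + 0)(1)| = 4.5 m
14–19 s: |½(0 + -4)(5)| = 10 m
Total distance = 104.75 m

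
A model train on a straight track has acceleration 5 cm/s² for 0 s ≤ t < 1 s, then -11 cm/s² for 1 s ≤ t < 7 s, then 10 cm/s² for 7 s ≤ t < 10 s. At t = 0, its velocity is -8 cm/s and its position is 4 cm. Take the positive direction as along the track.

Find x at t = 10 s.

-379.5 cm

On each constant-a segment, Δv = aΔt and Δx = v₀Δt + ½aΔt²; chain segment to segment.
0–1 s: v starts -8 cm/s; Δx = -8·1 + ½·5·1² = -5.5 cm; v ends -3 cm/s.
1–7 s: v starts -3 cm/s; Δx = -3·6 + ½·-11·6² = -216 cm; v ends -69 cm/s.
7–10 s: v starts -69 cm/s; Δx = -69·3 + ½·10·3² = -162 cm; v ends -39 cm/s.
x(10) = 4 + Σ Δx = -379.5 cm.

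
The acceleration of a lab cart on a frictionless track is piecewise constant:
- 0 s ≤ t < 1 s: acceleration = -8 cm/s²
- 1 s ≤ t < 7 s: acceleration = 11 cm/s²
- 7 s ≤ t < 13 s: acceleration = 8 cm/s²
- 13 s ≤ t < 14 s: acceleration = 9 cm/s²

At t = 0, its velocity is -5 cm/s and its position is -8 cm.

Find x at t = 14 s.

On each constant-a segment, Δv = aΔt and Δx = v₀Δt + ½aΔt²; chain segment to segment.
0–1 s: v starts -5 cm/s; Δx = -5·1 + ½·-8·1² = -9 cm; v ends -13 cm/s.
1–7 s: v starts -13 cm/s; Δx = -13·6 + ½·11·6² = 120 cm; v ends 53 cm/s.
7–13 s: v starts 53 cm/s; Δx = 53·6 + ½·8·6² = 462 cm; v ends 101 cm/s.
13–14 s: v starts 101 cm/s; Δx = 101·1 + ½·9·1² = 105.5 cm; v ends 110 cm/s.
x(14) = -8 + Σ Δx = 670.5 cm.

670.5 cm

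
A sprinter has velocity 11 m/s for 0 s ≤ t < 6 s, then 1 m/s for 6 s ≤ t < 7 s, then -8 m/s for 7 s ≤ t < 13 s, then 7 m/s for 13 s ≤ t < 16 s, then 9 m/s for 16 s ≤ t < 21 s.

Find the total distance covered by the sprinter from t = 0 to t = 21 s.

Total distance travelled is ∫|v| dt — sum the magnitudes of each area piece.
0–6 s: |11| × 6 = 66 m
6–7 s: |1| × 1 = 1 m
7–13 s: |-8| × 6 = 48 m
13–16 s: |7| × 3 = 21 m
16–21 s: |9| × 5 = 45 m
Total distance = 181 m

181 m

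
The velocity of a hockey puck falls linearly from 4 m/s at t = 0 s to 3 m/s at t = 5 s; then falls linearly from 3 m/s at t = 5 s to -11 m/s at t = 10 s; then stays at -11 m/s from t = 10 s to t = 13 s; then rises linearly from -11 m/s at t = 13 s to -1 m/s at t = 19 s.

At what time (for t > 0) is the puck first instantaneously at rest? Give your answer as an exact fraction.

v changes sign on 5–10 s (from 3 to -11); the graph is linear there, so v = 0 at t = 5 + (-3)·(10 − 5)/(-11 − 3) = 85/14 s.

t = 85/14 s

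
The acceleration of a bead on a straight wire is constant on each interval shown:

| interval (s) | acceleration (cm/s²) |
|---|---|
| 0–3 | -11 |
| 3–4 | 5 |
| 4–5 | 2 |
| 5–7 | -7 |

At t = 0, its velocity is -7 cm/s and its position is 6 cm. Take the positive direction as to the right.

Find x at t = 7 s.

-216 cm

On each constant-a segment, Δv = aΔt and Δx = v₀Δt + ½aΔt²; chain segment to segment.
0–3 s: v starts -7 cm/s; Δx = -7·3 + ½·-11·3² = -70.5 cm; v ends -40 cm/s.
3–4 s: v starts -40 cm/s; Δx = -40·1 + ½·5·1² = -37.5 cm; v ends -35 cm/s.
4–5 s: v starts -35 cm/s; Δx = -35·1 + ½·2·1² = -34 cm; v ends -33 cm/s.
5–7 s: v starts -33 cm/s; Δx = -33·2 + ½·-7·2² = -80 cm; v ends -47 cm/s.
x(7) = 6 + Σ Δx = -216 cm.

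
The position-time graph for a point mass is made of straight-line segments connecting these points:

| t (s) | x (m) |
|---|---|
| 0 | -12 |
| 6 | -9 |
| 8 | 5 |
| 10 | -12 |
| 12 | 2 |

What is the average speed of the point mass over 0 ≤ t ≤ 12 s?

Average speed = (total path length)/(elapsed time); on a piecewise-linear x-t graph the path length is Σ|Δx|.
0–6 s: |Δx| = |-9 − -12| = 3 m
6–8 s: |Δx| = |5 − -9| = 14 m
8–10 s: |Δx| = |-12 − 5| = 17 m
10–12 s: |Δx| = |2 − -12| = 14 m
Total path = 48 m; average speed = 48/12 = 4 m/s.

4 m/s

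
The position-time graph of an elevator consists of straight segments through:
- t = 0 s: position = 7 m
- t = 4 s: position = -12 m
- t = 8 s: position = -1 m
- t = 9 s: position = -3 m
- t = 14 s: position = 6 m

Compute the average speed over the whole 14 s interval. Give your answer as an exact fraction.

Average speed = (total path length)/(elapsed time); on a piecewise-linear x-t graph the path length is Σ|Δx|.
0–4 s: |Δx| = |-12 − 7| = 19 m
4–8 s: |Δx| = |-1 − -12| = 11 m
8–9 s: |Δx| = |-3 − -1| = 2 m
9–14 s: |Δx| = |6 − -3| = 9 m
Total path = 41 m; average speed = 41/14 = 41/14 m/s.

41/14 m/s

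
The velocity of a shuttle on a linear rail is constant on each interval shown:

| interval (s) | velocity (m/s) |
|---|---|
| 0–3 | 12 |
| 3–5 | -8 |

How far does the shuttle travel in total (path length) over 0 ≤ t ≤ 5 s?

Distance (not displacement) is the total path length: add the absolute areas under v-t.
0–3 s: |12| × 3 = 36 m
3–5 s: |-8| × 2 = 16 m
Total distance = 52 m

52 m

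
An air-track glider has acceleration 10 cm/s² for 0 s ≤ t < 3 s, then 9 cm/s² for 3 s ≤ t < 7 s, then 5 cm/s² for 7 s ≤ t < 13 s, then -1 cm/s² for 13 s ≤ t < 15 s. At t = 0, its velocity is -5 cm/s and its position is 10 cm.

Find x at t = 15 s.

On each constant-a segment, Δv = aΔt and Δx = v₀Δt + ½aΔt²; chain segment to segment.
0–3 s: v starts -5 cm/s; Δx = -5·3 + ½·10·3² = 30 cm; v ends 25 cm/s.
3–7 s: v starts 25 cm/s; Δx = 25·4 + ½·9·4² = 172 cm; v ends 61 cm/s.
7–13 s: v starts 61 cm/s; Δx = 61·6 + ½·5·6² = 456 cm; v ends 91 cm/s.
13–15 s: v starts 91 cm/s; Δx = 91·2 + ½·-1·2² = 180 cm; v ends 89 cm/s.
x(15) = 10 + Σ Δx = 848 cm.

848 cm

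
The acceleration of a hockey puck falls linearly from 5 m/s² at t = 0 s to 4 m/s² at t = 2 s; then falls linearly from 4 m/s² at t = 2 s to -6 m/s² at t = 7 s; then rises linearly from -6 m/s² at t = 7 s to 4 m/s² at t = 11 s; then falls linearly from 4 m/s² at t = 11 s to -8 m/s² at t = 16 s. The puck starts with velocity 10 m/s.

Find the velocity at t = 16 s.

Δv equals the area under the a-t graph; then v = v₀ + Δv.
0–2 s: ½(5 + 4)(2) = 9 m/s
2–7 s: ½(4 + -6)(5) = -5 m/s
7–11 s: ½(-6 + 4)(4) = -4 m/s
11–16 s: ½(4 + -8)(5) = -10 m/s
Δv = -10 m/s, so v(16) = 10 + (-10) = 0 m/s.

0 m/s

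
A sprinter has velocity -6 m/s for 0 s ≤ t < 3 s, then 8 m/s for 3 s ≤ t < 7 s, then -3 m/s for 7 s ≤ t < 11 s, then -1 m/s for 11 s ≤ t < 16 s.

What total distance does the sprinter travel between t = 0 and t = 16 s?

67 m

Distance (not displacement) is the total path length: add the absolute areas under v-t.
0–3 s: |-6| × 3 = 18 m
3–7 s: |8| × 4 = 32 m
7–11 s: |-3| × 4 = 12 m
11–16 s: |-1| × 5 = 5 m
Total distance = 67 m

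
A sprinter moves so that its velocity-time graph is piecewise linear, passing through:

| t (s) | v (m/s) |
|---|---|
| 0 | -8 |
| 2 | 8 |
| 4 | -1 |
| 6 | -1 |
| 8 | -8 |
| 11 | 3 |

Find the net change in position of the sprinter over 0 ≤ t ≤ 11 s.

Net displacement equals the area under the velocity-time graph (areas below the axis count negative).
0–2 s: ½(-8 + 8)(2) = 0 m
2–4 s: ½(8 + -1)(2) = 7 m
4–6 s: -1 × 2 = -2 m
6–8 s: ½(-1 + -8)(2) = -9 m
8–11 s: ½(-8 + 3)(3) = -7.5 m
Net displacement = -11.5 m

-11.5 m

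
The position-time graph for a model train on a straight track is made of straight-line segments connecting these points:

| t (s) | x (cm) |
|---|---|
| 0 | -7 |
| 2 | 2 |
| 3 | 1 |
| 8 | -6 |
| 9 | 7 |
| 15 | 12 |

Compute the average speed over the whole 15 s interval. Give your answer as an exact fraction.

7/3 cm/s

Average speed = (total path length)/(elapsed time); on a piecewise-linear x-t graph the path length is Σ|Δx|.
0–2 s: |Δx| = |2 − -7| = 9 cm
2–3 s: |Δx| = |1 − 2| = 1 cm
3–8 s: |Δx| = |-6 − 1| = 7 cm
8–9 s: |Δx| = |7 − -6| = 13 cm
9–15 s: |Δx| = |12 − 7| = 5 cm
Total path = 35 cm; average speed = 35/15 = 7/3 cm/s.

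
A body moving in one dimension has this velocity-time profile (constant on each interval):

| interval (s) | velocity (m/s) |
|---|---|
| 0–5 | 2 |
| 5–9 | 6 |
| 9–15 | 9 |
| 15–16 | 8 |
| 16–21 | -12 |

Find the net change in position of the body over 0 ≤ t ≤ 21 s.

36 m

Net displacement equals the area under the velocity-time graph (areas below the axis count negative).
0–5 s: 2 × 5 = 10 m
5–9 s: 6 × 4 = 24 m
9–15 s: 9 × 6 = 54 m
15–16 s: 8 × 1 = 8 m
16–21 s: -12 × 5 = -60 m
Net displacement = 36 m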